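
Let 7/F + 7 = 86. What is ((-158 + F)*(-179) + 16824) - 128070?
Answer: -6555409/79 ≈ -82980.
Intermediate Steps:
F = 7/79 (F = 7/(-7 + 86) = 7/79 ≈ 0.088608)
((-158 + F)*(-179) + 16824) - 128070 = ((-158 + 7/79)*(-179) + 16824) - 128070 = (-12475/79*(-179) + 16824) - 128070 = (2233025/79 + 16824) - 128070 = 3562121/79 - 128070 = -6555409/79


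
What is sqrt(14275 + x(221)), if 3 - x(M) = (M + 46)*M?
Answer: I*sqrt(44729) ≈ 211.49*I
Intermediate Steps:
x(M) = 3 - M*(46 + M) (x(M) = 3 - (M + 46)*M = 3 - (46 + M)*M = 3 - M*(46 + M))
sqrt(14275 + x(221)) = sqrt(14275 + (3 - 1*221**2 - 46*221)) = sqrt(14275 + (3 - 1*48841 - 10166)) = sqrt(14275 + (3 - 48841 - 10166)) = sqrt(14275 - 59004) = sqrt(-44729) = I*sqrt(44729)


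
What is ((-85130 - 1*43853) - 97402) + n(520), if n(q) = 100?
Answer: -226285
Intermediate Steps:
((-85130 - 1*43853) - 97402) + n(520) = ((-85130 - 1*43853) - 97402) + 100 = ((-85130 - 43853) - 97402) + 100 = (-128983 - 97402) + 100 = -226385 + 100 = -226285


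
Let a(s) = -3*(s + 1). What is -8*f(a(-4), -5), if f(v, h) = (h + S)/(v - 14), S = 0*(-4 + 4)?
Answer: -8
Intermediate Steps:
S = 0 (S = 0*0 = 0)
a(s) = -3 - 3*s (a(s) = -3*(1 + s) = -3 - 3*s)
f(v, h) = h/(-14 + v) (f(v, h) = (h + 0)/(v - 14) = h/(-14 + v))
-8*f(a(-4), -5) = -(-40)/(-14 + (-3 - 3*(-4))) = -(-40)/(-14 + (-3 + 12)) = -(-40)/(-14 + 9) = -(-40)/(-5) = -(-40)*(-1)/5 = -8*1 = -8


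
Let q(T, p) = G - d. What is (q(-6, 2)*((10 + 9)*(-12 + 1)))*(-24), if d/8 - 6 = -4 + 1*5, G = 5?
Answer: -255816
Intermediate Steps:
d = 56 (d = 48 + 8*(-4 + 1*5) = 48 + 8*(-4 + 5) = 48 + 8*1 = 48 + 8 = 56)
q(T, p) = -51 (q(T, p) = 5 - 1*56 = 5 - 56 = -51)
(q(-6, 2)*((10 + 9)*(-12 + 1)))*(-24) = -51*(10 + 9)*(-12 + 1)*(-24) = -969*(-11)*(-24) = -51*(-209)*(-24) = 10659*(-24) = -255816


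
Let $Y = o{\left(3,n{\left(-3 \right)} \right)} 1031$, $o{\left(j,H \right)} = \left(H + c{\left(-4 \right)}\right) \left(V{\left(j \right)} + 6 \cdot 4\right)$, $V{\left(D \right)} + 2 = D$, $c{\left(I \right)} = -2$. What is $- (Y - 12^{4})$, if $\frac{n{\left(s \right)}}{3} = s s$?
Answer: $-623639$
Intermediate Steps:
$n{\left(s \right)} = 3 s^{2}$ ($n{\left(s \right)} = 3 s s = 3 s^{2}$)
$V{\left(D \right)} = -2 + D$
$o{\left(j,H \right)} = \left(-2 + H\right) \left(22 + j\right)$ ($o{\left(j,H \right)} = \left(H - 2\right) \left(\left(-2 + j\right) + 6 \cdot 4\right) = \left(-2 + H\right) \left(\left(-2 + j\right) + 24\right) = \left(-2 + H\right) \left(22 + j\right)$)
$Y = 644375$ ($Y = \left(-44 - 6 + 22 \cdot 3 \left(-3\right)^{2} + 3 \left(-3\right)^{2} \cdot 3\right) 1031 = \left(-44 - 6 + 22 \cdot 3 \cdot 9 + 3 \cdot 9 \cdot 3\right) 1031 = \left(-44 - 6 + 22 \cdot 27 + 27 \cdot 3\right) 1031 = \left(-44 - 6 + 594 + 81\right) 1031 = 625 \cdot 1031 = 644375$)
$- (Y - 12^{4}) = - (644375 - 12^{4}) = - (644375 - 20736) = \left(-1\right) 623639 = -623639$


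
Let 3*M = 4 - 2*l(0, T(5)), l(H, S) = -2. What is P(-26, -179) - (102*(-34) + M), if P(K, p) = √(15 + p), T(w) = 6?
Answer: 10396/3 + 2*I*√41 ≈ 3465.3 + 12.806*I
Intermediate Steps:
M = 8/3 (M = (4 - 2*(-2))/3 = (4 + 4)/3 = (⅓)*8 = 8/3 ≈ 2.6667)
P(-26, -179) - (102*(-34) + M) = √(15 - 179) - (102*(-34) + 8/3) = √(-164) - (-3468 + 8/3) = 2*I*√41 - 1*(-10396/3) = 2*I*√41 + 10396/3 = 10396/3 + 2*I*√41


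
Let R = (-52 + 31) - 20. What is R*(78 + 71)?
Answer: -6109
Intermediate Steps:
R = -41 (R = -21 - 20 = -41)
R*(78 + 71) = -41*(78 + 71) = -41*149 = -6109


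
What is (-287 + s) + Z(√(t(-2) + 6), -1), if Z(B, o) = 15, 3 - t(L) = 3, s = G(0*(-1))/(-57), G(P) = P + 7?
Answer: -15511/57 ≈ -272.12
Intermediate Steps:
G(P) = 7 + P
s = -7/57 (s = (7 + 0*(-1))/(-57) = (7 + 0)*(-1/57) = 7*(-1/57) = -7/57 ≈ -0.12281)
t(L) = 0 (t(L) = 3 - 1*3 = 3 - 3 = 0)
(-287 + s) + Z(√(t(-2) + 6), -1) = (-287 - 7/57) + 15 = -16366/57 + 15 = -15511/57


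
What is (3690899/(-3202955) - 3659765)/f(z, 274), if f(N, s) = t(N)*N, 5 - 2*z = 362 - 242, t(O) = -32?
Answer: -5861033148237/2946718600 ≈ -1989.0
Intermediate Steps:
z = -115/2 (z = 5/2 - (362 - 242)/2 = 5/2 - ½*120 = 5/2 - 60 = -115/2 ≈ -57.500)
f(N, s) = -32*N
(3690899/(-3202955) - 3659765)/f(z, 274) = (3690899/(-3202955) - 3659765)/((-32*(-115/2))) = (3690899*(-1/3202955) - 3659765)/1840 = (-3690899/3202955 - 3659765)*(1/1840) = -11722066296474/3202955*1/1840 = -5861033148237/2946718600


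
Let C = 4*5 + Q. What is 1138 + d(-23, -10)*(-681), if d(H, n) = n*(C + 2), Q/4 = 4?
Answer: 259918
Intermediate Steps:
Q = 16 (Q = 4*4 = 16)
C = 36 (C = 4*5 + 16 = 20 + 16 = 36)
d(H, n) = 38*n (d(H, n) = n*(36 + 2) = n*38 = 38*n)
1138 + d(-23, -10)*(-681) = 1138 + (38*(-10))*(-681) = 1138 - 380*(-681) = 1138 + 258780 = 259918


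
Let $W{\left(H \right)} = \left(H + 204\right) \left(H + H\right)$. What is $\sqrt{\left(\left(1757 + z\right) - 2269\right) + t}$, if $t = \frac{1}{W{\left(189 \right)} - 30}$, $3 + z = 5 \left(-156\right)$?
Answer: $\frac{i \sqrt{7141723776849}}{74262} \approx 35.986 i$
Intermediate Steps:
$W{\left(H \right)} = 2 H \left(204 + H\right)$ ($W{\left(H \right)} = \left(204 + H\right) 2 H = 2 H \left(204 + H\right)$)
$z = -783$ ($z = -3 + 5 \left(-156\right) = -3 - 780 = -783$)
$t = \frac{1}{148524}$ ($t = \frac{1}{2 \cdot 189 \left(204 + 189\right) - 30} = \frac{1}{2 \cdot 189 \cdot 393 - 30} = \frac{1}{148554 - 30} = \frac{1}{148524} \approx 6.7329 \cdot 10^{-6}$)
$\sqrt{\left(\left(1757 + z\right) - 2269\right) + t} = \sqrt{\left(\left(1757 - 783\right) - 2269\right) + \frac{1}{148524}} = \sqrt{\left(974 - 2269\right) + \frac{1}{148524}} = \sqrt{-1295 + \frac{1}{148524}} = \sqrt{- \frac{192338579}{148524}} = \frac{i \sqrt{7141723776849}}{74262}$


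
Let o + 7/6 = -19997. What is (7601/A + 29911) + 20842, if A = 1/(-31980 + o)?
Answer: -2370211751/6 ≈ -3.9504e+8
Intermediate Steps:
o = -119989/6 (o = -7/6 - 19997 = -119989/6 ≈ -19998.)
A = -6/311869 (A = 1/(-31980 - 119989/6) = 1/(-311869/6) = -6/311869 ≈ -1.9239e-5)
(7601/A + 29911) + 20842 = (7601/(-6/311869) + 29911) + 20842 = (7601*(-311869/6) + 29911) + 20842 = (-2370516269/6 + 29911) + 20842 = -2370336803/6 + 20842 = -2370211751/6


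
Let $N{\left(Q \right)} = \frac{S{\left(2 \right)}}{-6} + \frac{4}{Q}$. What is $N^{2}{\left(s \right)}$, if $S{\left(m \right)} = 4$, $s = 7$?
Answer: $\frac{4}{441} \approx 0.0090703$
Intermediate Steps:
$N{\left(Q \right)} = - \frac{2}{3} + \frac{4}{Q}$ ($N{\left(Q \right)} = \frac{4}{-6} + \frac{4}{Q} = 4 \left(- \frac{1}{6}\right) + \frac{4}{Q} = - \frac{2}{3} + \frac{4}{Q}$)
$N^{2}{\left(s \right)} = \left(- \frac{2}{3} + \frac{4}{7}\right)^{2} = \left(- \frac{2}{21}\right)^{2} = \frac{4}{441}$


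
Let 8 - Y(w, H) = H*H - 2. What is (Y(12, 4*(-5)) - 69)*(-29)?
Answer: 13311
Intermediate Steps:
Y(w, H) = 10 - H² (Y(w, H) = 8 - (H*H - 2) = 8 - (H² - 2) = 8 - (-2 + H²) = 8 + (2 - H²) = 10 - H²)
(Y(12, 4*(-5)) - 69)*(-29) = ((10 - (4*(-5))²) - 69)*(-29) = ((10 - 1*(-20)²) - 69)*(-29) = ((10 - 1*400) - 69)*(-29) = ((10 - 400) - 69)*(-29) = (-390 - 69)*(-29) = -459*(-29) = 13311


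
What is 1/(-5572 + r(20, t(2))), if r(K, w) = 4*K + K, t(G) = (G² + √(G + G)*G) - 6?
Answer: -1/5472 ≈ -0.00018275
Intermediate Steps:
t(G) = -6 + G² + √2*G^(3/2) (t(G) = (G² + √(2*G)*G) - 6 = (G² + (√2*√G)*G) - 6 = (G² + √2*G^(3/2)) - 6 = -6 + G² + √2*G^(3/2))
r(K, w) = 5*K
1/(-5572 + r(20, t(2))) = 1/(-5572 + 5*20) = 1/(-5572 + 100) = 1/(-5472) = -1/5472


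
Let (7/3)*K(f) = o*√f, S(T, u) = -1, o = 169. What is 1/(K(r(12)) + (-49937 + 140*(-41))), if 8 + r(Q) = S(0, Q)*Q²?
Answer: -909391/50645186523 - 2366*I*√38/50645186523 ≈ -1.7956e-5 - 2.8798e-7*I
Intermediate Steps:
r(Q) = -8 - Q²
K(f) = 507*√f/7 (K(f) = 3*(169*√f)/7 = 507*√f/7)
1/(K(r(12)) + (-49937 + 140*(-41))) = 1/(507*√(-8 - 1*12²)/7 + (-49937 + 140*(-41))) = 1/(507*√(-8 - 1*144)/7 + (-49937 - 5740)) = 1/(507*√(-8 - 144)/7 - 55677) = 1/(507*√(-152)/7 - 55677) = 1/(507*(2*I*√38)/7 - 55677) = 1/(1014*I*√38/7 - 55677) = 1/(-55677 + 1014*I*√38/7)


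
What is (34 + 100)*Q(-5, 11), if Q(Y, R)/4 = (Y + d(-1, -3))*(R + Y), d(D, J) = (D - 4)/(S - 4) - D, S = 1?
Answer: -7504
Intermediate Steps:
d(D, J) = 4/3 - 4*D/3 (d(D, J) = (D - 4)/(1 - 4) - D = (-4 + D)/(-3) - D = (-4 + D)*(-1/3) - D = (4/3 - D/3) - D = 4/3 - 4*D/3)
Q(Y, R) = 4*(8/3 + Y)*(R + Y) (Q(Y, R) = 4*((Y + (4/3 - 4/3*(-1)))*(R + Y)) = 4*((Y + (4/3 + 4/3))*(R + Y)) = 4*((Y + 8/3)*(R + Y)) = 4*((8/3 + Y)*(R + Y)) = 4*(8/3 + Y)*(R + Y))
(34 + 100)*Q(-5, 11) = (34 + 100)*(4*(-5)**2 + (32/3)*11 + (32/3)*(-5) + 4*11*(-5)) = 134*(4*25 + 352/3 - 160/3 - 220) = 134*(100 + 352/3 - 160/3 - 220) = 134*(-56) = -7504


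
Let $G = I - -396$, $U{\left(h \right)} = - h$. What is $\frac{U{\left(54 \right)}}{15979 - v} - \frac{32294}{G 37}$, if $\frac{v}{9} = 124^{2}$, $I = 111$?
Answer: $- \frac{3951934084}{2296195395} \approx -1.7211$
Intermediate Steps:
$v = 138384$ ($v = 9 \cdot 124^{2} = 9 \cdot 15376 = 138384$)
$G = 507$ ($G = 111 - -396 = 111 + 396 = 507$)
$\frac{U{\left(54 \right)}}{15979 - v} - \frac{32294}{G 37} = \frac{\left(-1\right) 54}{15979 - 138384} - \frac{32294}{507 \cdot 37} = - \frac{54}{15979 - 138384} - \frac{32294}{18759} = - \frac{54}{-122405} - \frac{32294}{18759} = \left(-54\right) \left(- \frac{1}{122405}\right) - \frac{32294}{18759} = \frac{54}{122405} - \frac{32294}{18759} = - \frac{3951934084}{2296195395}$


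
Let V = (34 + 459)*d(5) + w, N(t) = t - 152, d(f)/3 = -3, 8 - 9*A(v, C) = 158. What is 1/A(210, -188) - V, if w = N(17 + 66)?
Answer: 225297/50 ≈ 4505.9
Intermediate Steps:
A(v, C) = -50/3 (A(v, C) = 8/9 - ⅑*158 = 8/9 - 158/9 = -50/3)
d(f) = -9 (d(f) = 3*(-3) = -9)
N(t) = -152 + t
w = -69 (w = -152 + (17 + 66) = -152 + 83 = -69)
V = -4506 (V = (34 + 459)*(-9) - 69 = 493*(-9) - 69 = -4437 - 69 = -4506)
1/A(210, -188) - V = 1/(-50/3) - 1*(-4506) = -3/50 + 4506 = 225297/50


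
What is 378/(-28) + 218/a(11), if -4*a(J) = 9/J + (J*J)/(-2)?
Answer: 2917/2626 ≈ 1.1108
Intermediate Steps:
a(J) = -9/(4*J) + J**2/8 (a(J) = -(9/J + (J*J)/(-2))/4 = -(9/J + J**2*(-1/2))/4 = -(9/J - J**2/2)/4 = -9/(4*J) + J**2/8)
378/(-28) + 218/a(11) = 378/(-28) + 218/(((1/8)*(-18 + 11**3)/11)) = 378*(-1/28) + 218/(((1/8)*(1/11)*(-18 + 1331))) = -27/2 + 218/(((1/8)*(1/11)*1313)) = -27/2 + 218/(1313/88) = -27/2 + 218*(88/1313) = -27/2 + 19184/1313 = 2917/2626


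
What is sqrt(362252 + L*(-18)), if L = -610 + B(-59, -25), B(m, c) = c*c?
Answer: sqrt(361982) ≈ 601.65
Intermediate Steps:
B(m, c) = c**2
L = 15 (L = -610 + (-25)**2 = -610 + 625 = 15)
sqrt(362252 + L*(-18)) = sqrt(362252 + 15*(-18)) = sqrt(362252 - 270) = sqrt(361982)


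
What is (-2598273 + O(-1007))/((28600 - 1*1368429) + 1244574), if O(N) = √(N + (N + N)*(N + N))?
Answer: 2598273/95255 - √4055189/95255 ≈ 27.256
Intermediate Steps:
O(N) = √(N + 4*N²) (O(N) = √(N + (2*N)*(2*N)) = √(N + 4*N²))
(-2598273 + O(-1007))/((28600 - 1*1368429) + 1244574) = (-2598273 + √(-1007*(1 + 4*(-1007))))/((28600 - 1*1368429) + 1244574) = (-2598273 + √(-1007*(1 - 4028)))/((28600 - 1368429) + 1244574) = (-2598273 + √(-1007*(-4027)))/(-1339829 + 1244574) = (-2598273 + √4055189)/(-95255) = (-2598273 + √4055189)*(-1/95255) = 2598273/95255 - √4055189/95255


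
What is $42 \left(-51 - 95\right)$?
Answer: $-6132$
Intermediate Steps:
$42 \left(-51 - 95\right) = 42 \left(-146\right) = -6132$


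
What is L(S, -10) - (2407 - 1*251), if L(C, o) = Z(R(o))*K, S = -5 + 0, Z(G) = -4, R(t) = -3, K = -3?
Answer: -2144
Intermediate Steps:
S = -5
L(C, o) = 12 (L(C, o) = -4*(-3) = 12)
L(S, -10) - (2407 - 1*251) = 12 - (2407 - 1*251) = 12 - (2407 - 251) = 12 - 1*2156 = 12 - 2156 = -2144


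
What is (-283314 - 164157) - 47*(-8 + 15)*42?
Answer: -461289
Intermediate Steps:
(-283314 - 164157) - 47*(-8 + 15)*42 = -447471 - 47*7*42 = -447471 - 329*42 = -447471 - 13818 = -461289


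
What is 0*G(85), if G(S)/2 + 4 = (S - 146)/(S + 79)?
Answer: 0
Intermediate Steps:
G(S) = -8 + 2*(-146 + S)/(79 + S) (G(S) = -8 + 2*((S - 146)/(S + 79)) = -8 + 2*((-146 + S)/(79 + S)) = -8 + 2*(-146 + S)/(79 + S))
0*G(85) = 0*(6*(-154 - 1*85)/(79 + 85)) = 0*(6*(-154 - 85)/164) = 0*(6*(1/164)*(-239)) = 0*(-717/82) = 0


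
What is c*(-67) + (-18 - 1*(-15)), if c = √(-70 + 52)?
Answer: -3 - 201*I*√2 ≈ -3.0 - 284.26*I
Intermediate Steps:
c = 3*I*√2 (c = √(-18) = 3*I*√2 ≈ 4.2426*I)
c*(-67) + (-18 - 1*(-15)) = (3*I*√2)*(-67) + (-18 - 1*(-15)) = -201*I*√2 + (-18 + 15) = -201*I*√2 - 3 = -3 - 201*I*√2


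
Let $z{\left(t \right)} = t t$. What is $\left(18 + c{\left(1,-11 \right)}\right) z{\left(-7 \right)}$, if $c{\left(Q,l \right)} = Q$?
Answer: $931$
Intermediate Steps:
$z{\left(t \right)} = t^{2}$
$\left(18 + c{\left(1,-11 \right)}\right) z{\left(-7 \right)} = \left(18 + 1\right) \left(-7\right)^{2} = 19 \cdot 49 = 931$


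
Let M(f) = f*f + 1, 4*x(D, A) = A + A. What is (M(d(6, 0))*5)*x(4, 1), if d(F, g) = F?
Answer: 185/2 ≈ 92.500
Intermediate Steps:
x(D, A) = A/2 (x(D, A) = (A + A)/4 = (2*A)/4 = A/2)
M(f) = 1 + f**2 (M(f) = f**2 + 1 = 1 + f**2)
(M(d(6, 0))*5)*x(4, 1) = ((1 + 6**2)*5)*((1/2)*1) = ((1 + 36)*5)*(1/2) = (37*5)*(1/2) = 185*(1/2) = 185/2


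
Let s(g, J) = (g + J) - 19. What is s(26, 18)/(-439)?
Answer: -25/439 ≈ -0.056948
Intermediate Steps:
s(g, J) = -19 + J + g (s(g, J) = (J + g) - 19 = -19 + J + g)
s(26, 18)/(-439) = (-19 + 18 + 26)/(-439) = 25*(-1/439) = -25/439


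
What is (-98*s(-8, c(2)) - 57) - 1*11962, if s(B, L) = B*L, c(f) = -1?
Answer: -12803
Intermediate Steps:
(-98*s(-8, c(2)) - 57) - 1*11962 = (-(-784)*(-1) - 57) - 1*11962 = (-98*8 - 57) - 11962 = (-784 - 57) - 11962 = -841 - 11962 = -12803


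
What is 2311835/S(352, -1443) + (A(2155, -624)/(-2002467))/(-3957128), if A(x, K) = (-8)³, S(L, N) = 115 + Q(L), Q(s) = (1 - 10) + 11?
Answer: 763292612324721419/38629588894533 ≈ 19759.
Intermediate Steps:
Q(s) = 2 (Q(s) = -9 + 11 = 2)
S(L, N) = 117 (S(L, N) = 115 + 2 = 117)
A(x, K) = -512
2311835/S(352, -1443) + (A(2155, -624)/(-2002467))/(-3957128) = 2311835/117 - 512/(-2002467)/(-3957128) = 2311835*(1/117) - 512*(-1/2002467)*(-1/3957128) = 2311835/117 + (512/2002467)*(-1/3957128) = 2311835/117 - 64/990502279347 = 763292612324721419/38629588894533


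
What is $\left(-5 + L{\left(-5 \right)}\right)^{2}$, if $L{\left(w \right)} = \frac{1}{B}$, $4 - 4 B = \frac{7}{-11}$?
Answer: $\frac{44521}{2601} \approx 17.117$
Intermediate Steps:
$B = \frac{51}{44}$ ($B = 1 - \frac{7 \frac{1}{-11}}{4} = 1 - \frac{7 \left(- \frac{1}{11}\right)}{4} = 1 - - \frac{7}{44} = 1 + \frac{7}{44} = \frac{51}{44} \approx 1.1591$)
$L{\left(w \right)} = \frac{44}{51}$ ($L{\left(w \right)} = \frac{1}{\frac{51}{44}} = \frac{44}{51}$)
$\left(-5 + L{\left(-5 \right)}\right)^{2} = \left(-5 + \frac{44}{51}\right)^{2} = \left(- \frac{211}{51}\right)^{2} = \frac{44521}{2601}$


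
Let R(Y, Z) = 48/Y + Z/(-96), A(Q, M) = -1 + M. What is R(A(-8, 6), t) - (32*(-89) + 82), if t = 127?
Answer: 1331653/480 ≈ 2774.3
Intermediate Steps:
R(Y, Z) = 48/Y - Z/96 (R(Y, Z) = 48/Y + Z*(-1/96) = 48/Y - Z/96)
R(A(-8, 6), t) - (32*(-89) + 82) = (48/(-1 + 6) - 1/96*127) - (32*(-89) + 82) = (48/5 - 127/96) - (-2848 + 82) = (48*(⅕) - 127/96) - 1*(-2766) = (48/5 - 127/96) + 2766 = 3973/480 + 2766 = 1331653/480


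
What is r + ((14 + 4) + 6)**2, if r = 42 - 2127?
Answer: -1509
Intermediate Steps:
r = -2085
r + ((14 + 4) + 6)**2 = -2085 + ((14 + 4) + 6)**2 = -2085 + (18 + 6)**2 = -2085 + 24**2 = -2085 + 576 = -1509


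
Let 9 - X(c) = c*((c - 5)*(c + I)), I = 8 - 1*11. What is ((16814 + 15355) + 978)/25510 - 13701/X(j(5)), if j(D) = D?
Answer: -116404729/76530 ≈ -1521.0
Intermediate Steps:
I = -3 (I = 8 - 11 = -3)
X(c) = 9 - c*(-5 + c)*(-3 + c) (X(c) = 9 - c*(c - 5)*(c - 3) = 9 - c*(-5 + c)*(-3 + c))
((16814 + 15355) + 978)/25510 - 13701/X(j(5)) = ((16814 + 15355) + 978)/25510 - 13701/(9 - 1*5³ - 15*5 + 8*5²) = (32169 + 978)*(1/25510) - 13701/(9 - 1*125 - 75 + 8*25) = 33147*(1/25510) - 13701/(9 - 125 - 75 + 200) = 33147/25510 - 13701/9 = 33147/25510 - 13701*⅑ = 33147/25510 - 4567/3 = -116404729/76530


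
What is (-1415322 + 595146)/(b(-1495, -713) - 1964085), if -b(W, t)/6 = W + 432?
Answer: 273392/652569 ≈ 0.41895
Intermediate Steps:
b(W, t) = -2592 - 6*W (b(W, t) = -6*(W + 432) = -6*(432 + W) = -2592 - 6*W)
(-1415322 + 595146)/(b(-1495, -713) - 1964085) = (-1415322 + 595146)/((-2592 - 6*(-1495)) - 1964085) = -820176/((-2592 + 8970) - 1964085) = -820176/(6378 - 1964085) = -820176/(-1957707) = -820176*(-1/1957707) = 273392/652569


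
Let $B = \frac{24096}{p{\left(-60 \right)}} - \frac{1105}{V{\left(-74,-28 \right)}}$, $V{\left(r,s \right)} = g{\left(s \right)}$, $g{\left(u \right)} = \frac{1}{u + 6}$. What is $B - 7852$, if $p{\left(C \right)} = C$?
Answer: $\frac{80282}{5} \approx 16056.0$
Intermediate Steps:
$g{\left(u \right)} = \frac{1}{6 + u}$
$V{\left(r,s \right)} = \frac{1}{6 + s}$
$B = \frac{119542}{5}$ ($B = \frac{24096}{-60} - \frac{1105}{\frac{1}{6 - 28}} = 24096 \left(- \frac{1}{60}\right) - \frac{1105}{\frac{1}{-22}} = - \frac{2008}{5} - \frac{1105}{- \frac{1}{22}} = - \frac{2008}{5} - -24310 = - \frac{2008}{5} + 24310 = \frac{119542}{5} \approx 23908.0$)
$B - 7852 = \frac{119542}{5} - 7852 = \frac{80282}{5}$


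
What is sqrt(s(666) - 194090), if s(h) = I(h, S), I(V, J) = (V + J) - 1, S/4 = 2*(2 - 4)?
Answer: I*sqrt(193441) ≈ 439.82*I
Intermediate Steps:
S = -16 (S = 4*(2*(2 - 4)) = 4*(2*(-2)) = 4*(-4) = -16)
I(V, J) = -1 + J + V (I(V, J) = (J + V) - 1 = -1 + J + V)
s(h) = -17 + h (s(h) = -1 - 16 + h = -17 + h)
sqrt(s(666) - 194090) = sqrt((-17 + 666) - 194090) = sqrt(649 - 194090) = sqrt(-193441) = I*sqrt(193441)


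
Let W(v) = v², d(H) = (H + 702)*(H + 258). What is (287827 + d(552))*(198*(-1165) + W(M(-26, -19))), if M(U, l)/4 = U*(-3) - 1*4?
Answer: -186480473618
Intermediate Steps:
d(H) = (258 + H)*(702 + H) (d(H) = (702 + H)*(258 + H) = (258 + H)*(702 + H))
M(U, l) = -16 - 12*U (M(U, l) = 4*(U*(-3) - 1*4) = 4*(-3*U - 4) = 4*(-4 - 3*U) = -16 - 12*U)
(287827 + d(552))*(198*(-1165) + W(M(-26, -19))) = (287827 + (181116 + 552² + 960*552))*(198*(-1165) + (-16 - 12*(-26))²) = (287827 + (181116 + 304704 + 529920))*(-230670 + (-16 + 312)²) = (287827 + 1015740)*(-230670 + 296²) = 1303567*(-230670 + 87616) = 1303567*(-143054) = -186480473618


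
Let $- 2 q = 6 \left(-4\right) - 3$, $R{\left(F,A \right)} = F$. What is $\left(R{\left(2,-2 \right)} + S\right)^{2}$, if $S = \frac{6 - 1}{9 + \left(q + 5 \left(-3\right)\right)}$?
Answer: $\frac{64}{9} \approx 7.1111$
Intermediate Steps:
$q = \frac{27}{2}$ ($q = - \frac{6 \left(-4\right) - 3}{2} = - \frac{-24 - 3}{2} = \left(- \frac{1}{2}\right) \left(-27\right) = \frac{27}{2} \approx 13.5$)
$S = \frac{2}{3}$ ($S = \frac{6 - 1}{9 + \left(\frac{27}{2} + 5 \left(-3\right)\right)} = \frac{5}{9 + \left(\frac{27}{2} - 15\right)} = \frac{5}{9 - \frac{3}{2}} = \frac{5}{\frac{15}{2}} = 5 \cdot \frac{2}{15} = \frac{2}{3} \approx 0.66667$)
$\left(R{\left(2,-2 \right)} + S\right)^{2} = \left(2 + \frac{2}{3}\right)^{2} = \left(\frac{8}{3}\right)^{2} = \frac{64}{9}$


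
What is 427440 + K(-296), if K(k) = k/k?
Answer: 427441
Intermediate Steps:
K(k) = 1
427440 + K(-296) = 427440 + 1 = 427441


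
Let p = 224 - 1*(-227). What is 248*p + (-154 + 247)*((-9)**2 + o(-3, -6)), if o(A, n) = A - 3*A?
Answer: 119939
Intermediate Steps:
o(A, n) = -2*A
p = 451 (p = 224 + 227 = 451)
248*p + (-154 + 247)*((-9)**2 + o(-3, -6)) = 248*451 + (-154 + 247)*((-9)**2 - 2*(-3)) = 111848 + 93*(81 + 6) = 111848 + 93*87 = 111848 + 8091 = 119939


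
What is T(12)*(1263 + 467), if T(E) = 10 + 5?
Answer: 25950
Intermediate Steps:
T(E) = 15
T(12)*(1263 + 467) = 15*(1263 + 467) = 15*1730 = 25950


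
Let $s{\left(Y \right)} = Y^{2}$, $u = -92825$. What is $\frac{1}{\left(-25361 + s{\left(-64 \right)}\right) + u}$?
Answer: $- \frac{1}{114090} \approx -8.765 \cdot 10^{-6}$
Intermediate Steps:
$\frac{1}{\left(-25361 + s{\left(-64 \right)}\right) + u} = \frac{1}{\left(-25361 + \left(-64\right)^{2}\right) - 92825} = \frac{1}{\left(-25361 + 4096\right) - 92825} = \frac{1}{-21265 - 92825} = \frac{1}{-114090} = - \frac{1}{114090}$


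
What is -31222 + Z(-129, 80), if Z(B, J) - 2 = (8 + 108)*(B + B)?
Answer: -61148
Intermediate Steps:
Z(B, J) = 2 + 232*B (Z(B, J) = 2 + (8 + 108)*(B + B) = 2 + 116*(2*B) = 2 + 232*B)
-31222 + Z(-129, 80) = -31222 + (2 + 232*(-129)) = -31222 + (2 - 29928) = -31222 - 29926 = -61148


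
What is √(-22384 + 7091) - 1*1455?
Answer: -1455 + I*√15293 ≈ -1455.0 + 123.66*I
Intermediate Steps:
√(-22384 + 7091) - 1*1455 = √(-15293) - 1455 = I*√15293 - 1455 = -1455 + I*√15293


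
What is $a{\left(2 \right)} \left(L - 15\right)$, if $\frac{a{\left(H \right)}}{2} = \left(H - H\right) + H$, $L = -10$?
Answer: $-100$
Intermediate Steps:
$a{\left(H \right)} = 2 H$ ($a{\left(H \right)} = 2 \left(\left(H - H\right) + H\right) = 2 \left(0 + H\right) = 2 H$)
$a{\left(2 \right)} \left(L - 15\right) = 2 \cdot 2 \left(-10 - 15\right) = 4 \left(-25\right) = -100$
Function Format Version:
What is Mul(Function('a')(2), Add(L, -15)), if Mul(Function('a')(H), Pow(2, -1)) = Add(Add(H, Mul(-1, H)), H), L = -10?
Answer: -100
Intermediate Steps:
Function('a')(H) = Mul(2, H) (Function('a')(H) = Mul(2, Add(Add(H, Mul(-1, H)), H)) = Mul(2, Add(0, H)) = Mul(2, H))
Mul(Function('a')(2), Add(L, -15)) = Mul(Mul(2, 2), Add(-10, -15)) = Mul(4, -25) = -100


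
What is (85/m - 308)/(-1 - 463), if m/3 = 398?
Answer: 367667/554016 ≈ 0.66364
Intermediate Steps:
m = 1194 (m = 3*398 = 1194)
(85/m - 308)/(-1 - 463) = (85/1194 - 308)/(-1 - 463) = (85*(1/1194) - 308)/(-464) = (85/1194 - 308)*(-1/464) = -367667/1194*(-1/464) = 367667/554016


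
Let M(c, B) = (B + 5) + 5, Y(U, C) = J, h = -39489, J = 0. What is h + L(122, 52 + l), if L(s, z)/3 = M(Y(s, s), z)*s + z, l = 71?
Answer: 9558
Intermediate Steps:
Y(U, C) = 0
M(c, B) = 10 + B (M(c, B) = (5 + B) + 5 = 10 + B)
L(s, z) = 3*z + 3*s*(10 + z) (L(s, z) = 3*((10 + z)*s + z) = 3*(s*(10 + z) + z) = 3*(z + s*(10 + z)) = 3*z + 3*s*(10 + z))
h + L(122, 52 + l) = -39489 + (3*(52 + 71) + 3*122*(10 + (52 + 71))) = -39489 + (3*123 + 3*122*(10 + 123)) = -39489 + (369 + 3*122*133) = -39489 + (369 + 48678) = -39489 + 49047 = 9558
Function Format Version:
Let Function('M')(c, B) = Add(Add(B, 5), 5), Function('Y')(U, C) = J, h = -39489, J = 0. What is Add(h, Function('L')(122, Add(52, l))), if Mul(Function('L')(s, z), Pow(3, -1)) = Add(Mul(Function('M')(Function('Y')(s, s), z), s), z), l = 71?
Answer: 9558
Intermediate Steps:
Function('Y')(U, C) = 0
Function('M')(c, B) = Add(10, B) (Function('M')(c, B) = Add(Add(5, B), 5) = Add(10, B))
Function('L')(s, z) = Add(Mul(3, z), Mul(3, s, Add(10, z))) (Function('L')(s, z) = Mul(3, Add(Mul(Add(10, z), s), z)) = Mul(3, Add(Mul(s, Add(10, z)), z)) = Mul(3, Add(z, Mul(s, Add(10, z)))) = Add(Mul(3, z), Mul(3, s, Add(10, z))))
Add(h, Function('L')(122, Add(52, l))) = Add(-39489, Add(Mul(3, Add(52, 71)), Mul(3, 122, Add(10, Add(52, 71))))) = Add(-39489, Add(Mul(3, 123), Mul(3, 122, Add(10, 123)))) = Add(-39489, Add(369, Mul(3, 122, 133))) = Add(-39489, Add(369, 48678)) = Add(-39489, 49047) = 9558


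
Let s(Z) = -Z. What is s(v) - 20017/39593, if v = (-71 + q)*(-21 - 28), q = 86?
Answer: 29080838/39593 ≈ 734.49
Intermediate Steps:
v = -735 (v = (-71 + 86)*(-21 - 28) = 15*(-49) = -735)
s(v) - 20017/39593 = -1*(-735) - 20017/39593 = 735 - 20017*1/39593 = 735 - 20017/39593 = 29080838/39593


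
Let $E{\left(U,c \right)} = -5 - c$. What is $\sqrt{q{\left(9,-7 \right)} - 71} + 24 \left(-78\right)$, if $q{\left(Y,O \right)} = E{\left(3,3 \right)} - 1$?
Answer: $-1872 + 4 i \sqrt{5} \approx -1872.0 + 8.9443 i$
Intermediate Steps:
$q{\left(Y,O \right)} = -9$ ($q{\left(Y,O \right)} = \left(-5 - 3\right) - 1 = -8 - 1 = -9$)
$\sqrt{q{\left(9,-7 \right)} - 71} + 24 \left(-78\right) = \sqrt{-9 - 71} + 24 \left(-78\right) = \sqrt{-80} - 1872 = 4 i \sqrt{5} - 1872 = -1872 + 4 i \sqrt{5}$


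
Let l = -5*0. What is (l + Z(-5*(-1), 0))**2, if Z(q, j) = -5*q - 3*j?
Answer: 625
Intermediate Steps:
l = 0
(l + Z(-5*(-1), 0))**2 = (0 + (-(-25)*(-1) - 3*0))**2 = (0 + (-5*5 + 0))**2 = (0 + (-25 + 0))**2 = (0 - 25)**2 = (-25)**2 = 625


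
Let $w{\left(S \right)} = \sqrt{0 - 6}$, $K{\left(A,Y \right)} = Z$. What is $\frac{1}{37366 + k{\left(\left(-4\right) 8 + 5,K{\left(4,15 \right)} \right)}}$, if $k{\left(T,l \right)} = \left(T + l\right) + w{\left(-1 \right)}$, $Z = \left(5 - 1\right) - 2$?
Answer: $\frac{12447}{464783429} - \frac{i \sqrt{6}}{1394350287} \approx 2.678 \cdot 10^{-5} - 1.7567 \cdot 10^{-9} i$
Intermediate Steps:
$Z = 2$ ($Z = 4 - 2 = 2$)
$K{\left(A,Y \right)} = 2$
$w{\left(S \right)} = i \sqrt{6}$ ($w{\left(S \right)} = \sqrt{-6} = i \sqrt{6}$)
$k{\left(T,l \right)} = T + l + i \sqrt{6}$ ($k{\left(T,l \right)} = \left(T + l\right) + i \sqrt{6} = T + l + i \sqrt{6}$)
$\frac{1}{37366 + k{\left(\left(-4\right) 8 + 5,K{\left(4,15 \right)} \right)}} = \frac{1}{37366 + \left(\left(\left(-4\right) 8 + 5\right) + 2 + i \sqrt{6}\right)} = \frac{1}{37366 + \left(\left(-32 + 5\right) + 2 + i \sqrt{6}\right)} = \frac{1}{37366 + \left(-27 + 2 + i \sqrt{6}\right)} = \frac{1}{37366 - \left(25 - i \sqrt{6}\right)} = \frac{1}{37341 + i \sqrt{6}}$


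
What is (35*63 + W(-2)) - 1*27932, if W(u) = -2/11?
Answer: -282999/11 ≈ -25727.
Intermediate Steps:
W(u) = -2/11
(35*63 + W(-2)) - 1*27932 = (35*63 - 2/11) - 1*27932 = (2205 - 2/11) - 27932 = 24253/11 - 27932 = -282999/11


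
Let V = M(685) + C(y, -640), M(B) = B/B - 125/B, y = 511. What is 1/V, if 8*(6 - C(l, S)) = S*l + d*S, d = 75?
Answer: 137/6423494 ≈ 2.1328e-5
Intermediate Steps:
M(B) = 1 - 125/B
C(l, S) = 6 - 75*S/8 - S*l/8 (C(l, S) = 6 - (S*l + 75*S)/8 = 6 - (75*S + S*l)/8 = 6 + (-75*S/8 - S*l/8) = 6 - 75*S/8 - S*l/8)
V = 6423494/137 (V = (-125 + 685)/685 + (6 - 75/8*(-640) - 1/8*(-640)*511) = (1/685)*560 + (6 + 6000 + 40880) = 112/137 + 46886 = 6423494/137 ≈ 46887.)
1/V = 1/(6423494/137) = 137/6423494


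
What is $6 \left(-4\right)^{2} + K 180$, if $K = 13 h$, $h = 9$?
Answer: $21156$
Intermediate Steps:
$K = 117$ ($K = 13 \cdot 9 = 117$)
$6 \left(-4\right)^{2} + K 180 = 6 \left(-4\right)^{2} + 117 \cdot 180 = 6 \cdot 16 + 21060 = 96 + 21060 = 21156$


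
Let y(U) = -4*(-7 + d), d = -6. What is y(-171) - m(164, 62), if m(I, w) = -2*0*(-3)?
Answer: 52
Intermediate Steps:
y(U) = 52 (y(U) = -4*(-7 - 6) = -4*(-13) = 52)
m(I, w) = 0 (m(I, w) = 0*(-3) = 0)
y(-171) - m(164, 62) = 52 - 1*0 = 52 + 0 = 52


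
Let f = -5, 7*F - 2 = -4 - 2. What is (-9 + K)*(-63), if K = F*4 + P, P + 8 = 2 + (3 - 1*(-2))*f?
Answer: 2664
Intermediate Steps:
F = -4/7 (F = 2/7 + (-4 - 2)/7 = 2/7 + (⅐)*(-6) = 2/7 - 6/7 = -4/7 ≈ -0.57143)
P = -31 (P = -8 + (2 + (3 - 1*(-2))*(-5)) = -8 + (2 + (3 + 2)*(-5)) = -8 + (2 + 5*(-5)) = -8 + (2 - 25) = -8 - 23 = -31)
K = -233/7 (K = -4/7*4 - 31 = -16/7 - 31 = -233/7 ≈ -33.286)
(-9 + K)*(-63) = (-9 - 233/7)*(-63) = -296/7*(-63) = 2664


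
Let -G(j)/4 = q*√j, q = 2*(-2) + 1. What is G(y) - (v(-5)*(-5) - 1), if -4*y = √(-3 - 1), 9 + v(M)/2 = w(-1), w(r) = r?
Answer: -93 - 6*I ≈ -93.0 - 6.0*I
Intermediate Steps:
v(M) = -20 (v(M) = -18 + 2*(-1) = -18 - 2 = -20)
q = -3 (q = -4 + 1 = -3)
y = -I/2 (y = -√(-3 - 1)/4 = -I/2 ≈ -0.5*I)
G(j) = 12*√j (G(j) = -(-12)*√j = 12*√j)
G(y) - (v(-5)*(-5) - 1) = 12*√(-I/2) - (-20*(-5) - 1) = 12*((1 - I)/2) - (100 - 1) = 6*(1 - I) - 1*99 = 6*(1 - I) - 99 = -99 + 6*(1 - I)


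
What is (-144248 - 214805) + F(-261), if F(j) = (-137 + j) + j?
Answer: -359712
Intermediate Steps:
F(j) = -137 + 2*j
(-144248 - 214805) + F(-261) = (-144248 - 214805) + (-137 + 2*(-261)) = -359053 + (-137 - 522) = -359053 - 659 = -359712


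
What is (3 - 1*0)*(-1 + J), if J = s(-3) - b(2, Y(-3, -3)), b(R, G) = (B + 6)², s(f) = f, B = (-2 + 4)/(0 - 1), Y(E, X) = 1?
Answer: -60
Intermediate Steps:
B = -2 (B = 2/(-1) = 2*(-1) = -2)
b(R, G) = 16 (b(R, G) = (-2 + 6)² = 4² = 16)
J = -19 (J = -3 - 1*16 = -3 - 16 = -19)
(3 - 1*0)*(-1 + J) = (3 - 1*0)*(-1 - 19) = (3 + 0)*(-20) = 3*(-20) = -60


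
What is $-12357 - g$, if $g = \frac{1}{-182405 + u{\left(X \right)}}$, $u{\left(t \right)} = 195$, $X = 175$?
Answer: $- \frac{2251568969}{182210} \approx -12357.0$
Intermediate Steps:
$g = - \frac{1}{182210}$ ($g = \frac{1}{-182405 + 195} = \frac{1}{-182210} = - \frac{1}{182210} \approx -5.4882 \cdot 10^{-6}$)
$-12357 - g = -12357 - - \frac{1}{182210} = -12357 + \frac{1}{182210} = - \frac{2251568969}{182210}$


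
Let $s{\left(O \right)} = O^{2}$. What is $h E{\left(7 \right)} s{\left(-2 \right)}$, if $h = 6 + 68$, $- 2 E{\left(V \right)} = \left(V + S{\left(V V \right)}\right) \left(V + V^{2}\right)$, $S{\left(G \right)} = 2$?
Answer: $-74592$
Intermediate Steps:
$E{\left(V \right)} = - \frac{\left(2 + V\right) \left(V + V^{2}\right)}{2}$ ($E{\left(V \right)} = - \frac{\left(V + 2\right) \left(V + V^{2}\right)}{2} = - \frac{\left(2 + V\right) \left(V + V^{2}\right)}{2}$)
$h = 74$
$h E{\left(7 \right)} s{\left(-2 \right)} = 74 \left(\left(- \frac{1}{2}\right) 7 \left(2 + 7^{2} + 3 \cdot 7\right)\right) \left(-2\right)^{2} = 74 \left(\left(- \frac{1}{2}\right) 7 \left(2 + 49 + 21\right)\right) 4 = 74 \left(\left(- \frac{1}{2}\right) 7 \cdot 72\right) 4 = 74 \left(-252\right) 4 = \left(-18648\right) 4 = -74592$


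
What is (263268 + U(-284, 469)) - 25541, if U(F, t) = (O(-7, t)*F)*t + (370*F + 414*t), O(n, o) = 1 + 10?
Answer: -1138343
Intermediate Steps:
O(n, o) = 11
U(F, t) = 370*F + 414*t + 11*F*t (U(F, t) = (11*F)*t + (370*F + 414*t) = 11*F*t + (370*F + 414*t) = 370*F + 414*t + 11*F*t)
(263268 + U(-284, 469)) - 25541 = (263268 + (370*(-284) + 414*469 + 11*(-284)*469)) - 25541 = (263268 + (-105080 + 194166 - 1465156)) - 25541 = (263268 - 1376070) - 25541 = -1112802 - 25541 = -1138343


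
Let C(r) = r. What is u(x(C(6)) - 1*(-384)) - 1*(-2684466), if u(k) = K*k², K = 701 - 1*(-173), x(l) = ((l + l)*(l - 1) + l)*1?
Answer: 179669466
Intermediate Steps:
x(l) = l + 2*l*(-1 + l) (x(l) = ((2*l)*(-1 + l) + l)*1 = (2*l*(-1 + l) + l)*1 = (l + 2*l*(-1 + l))*1 = l + 2*l*(-1 + l))
K = 874 (K = 701 + 173 = 874)
u(k) = 874*k²
u(x(C(6)) - 1*(-384)) - 1*(-2684466) = 874*(6*(-1 + 2*6) - 1*(-384))² - 1*(-2684466) = 874*(6*(-1 + 12) + 384)² + 2684466 = 874*(6*11 + 384)² + 2684466 = 874*(66 + 384)² + 2684466 = 874*450² + 2684466 = 874*202500 + 2684466 = 176985000 + 2684466 = 179669466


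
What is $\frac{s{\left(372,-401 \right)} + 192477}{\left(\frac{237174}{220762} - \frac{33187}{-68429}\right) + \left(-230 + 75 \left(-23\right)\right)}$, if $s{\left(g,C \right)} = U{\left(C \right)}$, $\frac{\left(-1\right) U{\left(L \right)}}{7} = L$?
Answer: $- \frac{1475031108806516}{14754848128725} \approx -99.969$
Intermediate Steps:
$U{\left(L \right)} = - 7 L$
$s{\left(g,C \right)} = - 7 C$
$\frac{s{\left(372,-401 \right)} + 192477}{\left(\frac{237174}{220762} - \frac{33187}{-68429}\right) + \left(-230 + 75 \left(-23\right)\right)} = \frac{\left(-7\right) \left(-401\right) + 192477}{\left(\frac{237174}{220762} - \frac{33187}{-68429}\right) + \left(-230 + 75 \left(-23\right)\right)} = \frac{2807 + 192477}{\left(237174 \cdot \frac{1}{220762} - - \frac{33187}{68429}\right) - 1955} = \frac{195284}{\left(\frac{118587}{110381} + \frac{33187}{68429}\right) - 1955} = \frac{195284}{\frac{11778004070}{7553261449} - 1955} = \frac{195284}{- \frac{14754848128725}{7553261449}} = 195284 \left(- \frac{7553261449}{14754848128725}\right) = - \frac{1475031108806516}{14754848128725}$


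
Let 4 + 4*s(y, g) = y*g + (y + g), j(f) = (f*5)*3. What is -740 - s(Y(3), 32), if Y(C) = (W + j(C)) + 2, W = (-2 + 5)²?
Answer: -1209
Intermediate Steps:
j(f) = 15*f (j(f) = (5*f)*3 = 15*f)
W = 9 (W = 3² = 9)
Y(C) = 11 + 15*C (Y(C) = (9 + 15*C) + 2 = 11 + 15*C)
s(y, g) = -1 + g/4 + y/4 + g*y/4 (s(y, g) = -1 + (y*g + (y + g))/4 = -1 + (g*y + (g + y))/4 = -1 + (g + y + g*y)/4 = -1 + (g/4 + y/4 + g*y/4) = -1 + g/4 + y/4 + g*y/4)
-740 - s(Y(3), 32) = -740 - (-1 + (¼)*32 + (11 + 15*3)/4 + (¼)*32*(11 + 15*3)) = -740 - (-1 + 8 + (11 + 45)/4 + (¼)*32*(11 + 45)) = -740 - (-1 + 8 + (¼)*56 + (¼)*32*56) = -740 - (-1 + 8 + 14 + 448) = -740 - 1*469 = -740 - 469 = -1209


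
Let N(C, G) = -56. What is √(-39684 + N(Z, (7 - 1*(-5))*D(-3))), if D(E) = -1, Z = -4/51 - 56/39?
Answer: 2*I*√9935 ≈ 199.35*I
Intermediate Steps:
Z = -1004/663 (Z = -4*1/51 - 56*1/39 = -4/51 - 56/39 = -1004/663 ≈ -1.5143)
√(-39684 + N(Z, (7 - 1*(-5))*D(-3))) = √(-39684 - 56) = √(-39740) = 2*I*√9935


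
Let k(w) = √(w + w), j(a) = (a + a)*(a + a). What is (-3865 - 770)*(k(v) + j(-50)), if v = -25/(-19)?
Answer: -46350000 - 23175*√38/19 ≈ -4.6358e+7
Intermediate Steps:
v = 25/19 (v = -25*(-1/19) = 25/19 ≈ 1.3158)
j(a) = 4*a² (j(a) = (2*a)*(2*a) = 4*a²)
k(w) = √2*√w (k(w) = √(2*w) = √2*√w)
(-3865 - 770)*(k(v) + j(-50)) = (-3865 - 770)*(√2*√(25/19) + 4*(-50)²) = -4635*(√2*(5*√19/19) + 4*2500) = -4635*(5*√38/19 + 10000) = -4635*(10000 + 5*√38/19) = -46350000 - 23175*√38/19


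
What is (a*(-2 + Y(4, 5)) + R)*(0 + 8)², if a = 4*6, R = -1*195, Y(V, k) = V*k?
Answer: 15168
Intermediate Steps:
R = -195
a = 24
(a*(-2 + Y(4, 5)) + R)*(0 + 8)² = (24*(-2 + 4*5) - 195)*(0 + 8)² = (24*(-2 + 20) - 195)*8² = (24*18 - 195)*64 = (432 - 195)*64 = 237*64 = 15168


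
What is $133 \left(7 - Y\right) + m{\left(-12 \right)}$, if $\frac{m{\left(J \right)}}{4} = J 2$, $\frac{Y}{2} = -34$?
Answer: $9879$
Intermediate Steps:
$Y = -68$ ($Y = 2 \left(-34\right) = -68$)
$m{\left(J \right)} = 8 J$ ($m{\left(J \right)} = 4 J 2 = 4 \cdot 2 J = 8 J$)
$133 \left(7 - Y\right) + m{\left(-12 \right)} = 133 \left(7 - -68\right) + 8 \left(-12\right) = 133 \left(7 + 68\right) - 96 = 133 \cdot 75 - 96 = 9975 - 96 = 9879$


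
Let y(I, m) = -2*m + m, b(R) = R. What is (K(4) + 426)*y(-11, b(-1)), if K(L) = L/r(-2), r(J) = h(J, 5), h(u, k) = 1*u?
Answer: 424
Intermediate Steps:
h(u, k) = u
r(J) = J
y(I, m) = -m
K(L) = -L/2 (K(L) = L/(-2) = L*(-1/2) = -L/2)
(K(4) + 426)*y(-11, b(-1)) = (-1/2*4 + 426)*(-1*(-1)) = (-2 + 426)*1 = 424*1 = 424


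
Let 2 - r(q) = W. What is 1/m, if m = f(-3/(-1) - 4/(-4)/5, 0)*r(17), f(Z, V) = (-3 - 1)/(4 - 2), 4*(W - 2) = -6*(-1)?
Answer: ⅓ ≈ 0.33333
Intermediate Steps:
W = 7/2 (W = 2 + (-6*(-1))/4 = 2 + (¼)*6 = 2 + 3/2 = 7/2 ≈ 3.5000)
r(q) = -3/2 (r(q) = 2 - 1*7/2 = 2 - 7/2 = -3/2)
f(Z, V) = -2 (f(Z, V) = -4/2 = -4*½ = -2)
m = 3 (m = -2*(-3/2) = 3)
1/m = 1/3 = ⅓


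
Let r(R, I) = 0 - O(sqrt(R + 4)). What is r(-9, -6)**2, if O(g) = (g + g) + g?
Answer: -45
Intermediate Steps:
O(g) = 3*g (O(g) = 2*g + g = 3*g)
r(R, I) = -3*sqrt(4 + R) (r(R, I) = 0 - 3*sqrt(R + 4) = 0 - 3*sqrt(4 + R) = -3*sqrt(4 + R))
r(-9, -6)**2 = (-3*sqrt(4 - 9))**2 = (-3*I*sqrt(5))**2 = -45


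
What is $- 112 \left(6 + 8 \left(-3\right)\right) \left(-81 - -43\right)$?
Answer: $-76608$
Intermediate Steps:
$- 112 \left(6 + 8 \left(-3\right)\right) \left(-81 - -43\right) = - 112 \left(6 - 24\right) \left(-81 + 43\right) = \left(-112\right) \left(-18\right) \left(-38\right) = 2016 \left(-38\right) = -76608$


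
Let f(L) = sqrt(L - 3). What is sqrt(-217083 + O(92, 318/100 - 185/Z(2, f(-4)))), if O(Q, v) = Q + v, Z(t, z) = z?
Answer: sqrt(-1063240318 + 129500*I*sqrt(7))/70 ≈ 0.075054 + 465.82*I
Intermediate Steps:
f(L) = sqrt(-3 + L)
sqrt(-217083 + O(92, 318/100 - 185/Z(2, f(-4)))) = sqrt(-217083 + (92 + (318/100 - 185/sqrt(-3 - 4)))) = sqrt(-217083 + (92 + (318*(1/100) - 185*(-I*sqrt(7)/7)))) = sqrt(-217083 + (92 + (159/50 - 185*(-I*sqrt(7)/7)))) = sqrt(-217083 + (92 + (159/50 - (-185)*I*sqrt(7)/7))) = sqrt(-217083 + (92 + (159/50 + 185*I*sqrt(7)/7))) = sqrt(-217083 + (4759/50 + 185*I*sqrt(7)/7)) = sqrt(-10849391/50 + 185*I*sqrt(7)/7)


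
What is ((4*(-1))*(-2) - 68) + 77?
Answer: 17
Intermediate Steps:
((4*(-1))*(-2) - 68) + 77 = (-4*(-2) - 68) + 77 = (8 - 68) + 77 = -60 + 77 = 17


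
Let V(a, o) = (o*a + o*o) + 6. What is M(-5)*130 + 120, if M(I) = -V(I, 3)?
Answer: 120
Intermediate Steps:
V(a, o) = 6 + o² + a*o (V(a, o) = (a*o + o²) + 6 = (o² + a*o) + 6 = 6 + o² + a*o)
M(I) = -15 - 3*I (M(I) = -(6 + 3² + I*3) = -(6 + 9 + 3*I) = -(15 + 3*I) = -15 - 3*I)
M(-5)*130 + 120 = (-15 - 3*(-5))*130 + 120 = (-15 + 15)*130 + 120 = 0*130 + 120 = 0 + 120 = 120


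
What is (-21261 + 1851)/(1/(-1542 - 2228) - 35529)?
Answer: 73175700/133944331 ≈ 0.54631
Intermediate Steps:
(-21261 + 1851)/(1/(-1542 - 2228) - 35529) = -19410/(1/(-3770) - 35529) = -19410/(-1/3770 - 35529) = -19410/(-133944331/3770) = -19410*(-3770/133944331) = 73175700/133944331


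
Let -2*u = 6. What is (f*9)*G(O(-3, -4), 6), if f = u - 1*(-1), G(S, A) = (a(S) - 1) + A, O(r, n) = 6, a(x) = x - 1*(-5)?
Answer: -288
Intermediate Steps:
a(x) = 5 + x (a(x) = x + 5 = 5 + x)
u = -3 (u = -1/2*6 = -3)
G(S, A) = 4 + A + S (G(S, A) = ((5 + S) - 1) + A = (4 + S) + A = 4 + A + S)
f = -2 (f = -3 - 1*(-1) = -3 + 1 = -2)
(f*9)*G(O(-3, -4), 6) = (-2*9)*(4 + 6 + 6) = -18*16 = -288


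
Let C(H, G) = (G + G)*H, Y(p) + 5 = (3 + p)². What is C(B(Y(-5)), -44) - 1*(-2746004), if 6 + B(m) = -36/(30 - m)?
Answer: 85145660/31 ≈ 2.7466e+6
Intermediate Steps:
Y(p) = -5 + (3 + p)²
B(m) = -6 - 36/(30 - m)
C(H, G) = 2*G*H (C(H, G) = (2*G)*H = 2*G*H)
C(B(Y(-5)), -44) - 1*(-2746004) = 2*(-44)*(6*(36 - (-5 + (3 - 5)²))/(-30 + (-5 + (3 - 5)²))) - 1*(-2746004) = 2*(-44)*(6*(36 - (-5 + (-2)²))/(-30 + (-5 + (-2)²))) + 2746004 = 2*(-44)*(6*(36 - (-5 + 4))/(-30 + (-5 + 4))) + 2746004 = 2*(-44)*(6*(36 - 1*(-1))/(-30 - 1)) + 2746004 = 2*(-44)*(6*(36 + 1)/(-31)) + 2746004 = 2*(-44)*(6*(-1/31)*37) + 2746004 = 2*(-44)*(-222/31) + 2746004 = 19536/31 + 2746004 = 85145660/31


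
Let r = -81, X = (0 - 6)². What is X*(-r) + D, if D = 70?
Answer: 2986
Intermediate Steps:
X = 36 (X = (-6)² = 36)
X*(-r) + D = 36*(-1*(-81)) + 70 = 36*81 + 70 = 2916 + 70 = 2986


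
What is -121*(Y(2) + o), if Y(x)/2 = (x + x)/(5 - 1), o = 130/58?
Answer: -14883/29 ≈ -513.21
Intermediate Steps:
o = 65/29 (o = 130*(1/58) = 65/29 ≈ 2.2414)
Y(x) = x (Y(x) = 2*((x + x)/(5 - 1)) = 2*((2*x)/4) = 2*((2*x)*(¼)) = 2*(x/2) = x)
-121*(Y(2) + o) = -121*(2 + 65/29) = -121*123/29 = -14883/29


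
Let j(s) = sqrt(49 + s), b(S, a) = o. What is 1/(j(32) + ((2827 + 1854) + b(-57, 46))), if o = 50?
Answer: 1/4740 ≈ 0.00021097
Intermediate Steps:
b(S, a) = 50
1/(j(32) + ((2827 + 1854) + b(-57, 46))) = 1/(sqrt(49 + 32) + ((2827 + 1854) + 50)) = 1/(sqrt(81) + (4681 + 50)) = 1/(9 + 4731) = 1/4740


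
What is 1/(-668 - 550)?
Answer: -1/1218 ≈ -0.00082102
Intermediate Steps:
1/(-668 - 550) = 1/(-1218) = -1/1218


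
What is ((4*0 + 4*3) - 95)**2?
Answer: 6889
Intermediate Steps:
((4*0 + 4*3) - 95)**2 = ((0 + 12) - 95)**2 = (12 - 95)**2 = (-83)**2 = 6889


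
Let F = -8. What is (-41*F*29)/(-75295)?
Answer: -9512/75295 ≈ -0.12633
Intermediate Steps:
(-41*F*29)/(-75295) = (-41*(-8)*29)/(-75295) = (328*29)*(-1/75295) = 9512*(-1/75295) = -9512/75295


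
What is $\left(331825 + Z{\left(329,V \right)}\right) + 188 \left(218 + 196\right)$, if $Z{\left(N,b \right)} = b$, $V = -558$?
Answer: $409099$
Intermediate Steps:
$\left(331825 + Z{\left(329,V \right)}\right) + 188 \left(218 + 196\right) = \left(331825 - 558\right) + 188 \left(218 + 196\right) = 331267 + 188 \cdot 414 = 331267 + 77832 = 409099$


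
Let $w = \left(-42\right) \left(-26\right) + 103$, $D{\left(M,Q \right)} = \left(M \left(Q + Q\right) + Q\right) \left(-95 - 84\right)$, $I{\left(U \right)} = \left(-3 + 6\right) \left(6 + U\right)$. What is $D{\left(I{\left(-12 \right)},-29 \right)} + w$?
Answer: $-180490$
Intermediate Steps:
$I{\left(U \right)} = 18 + 3 U$ ($I{\left(U \right)} = 3 \left(6 + U\right) = 18 + 3 U$)
$D{\left(M,Q \right)} = - 179 Q - 358 M Q$ ($D{\left(M,Q \right)} = \left(M 2 Q + Q\right) \left(-179\right) = \left(2 M Q + Q\right) \left(-179\right) = \left(Q + 2 M Q\right) \left(-179\right) = - 179 Q - 358 M Q$)
$w = 1195$ ($w = 1092 + 103 = 1195$)
$D{\left(I{\left(-12 \right)},-29 \right)} + w = \left(-179\right) \left(-29\right) \left(1 + 2 \left(18 + 3 \left(-12\right)\right)\right) + 1195 = \left(-179\right) \left(-29\right) \left(1 + 2 \left(18 - 36\right)\right) + 1195 = \left(-179\right) \left(-29\right) \left(1 + 2 \left(-18\right)\right) + 1195 = \left(-179\right) \left(-29\right) \left(1 - 36\right) + 1195 = \left(-179\right) \left(-29\right) \left(-35\right) + 1195 = -181685 + 1195 = -180490$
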